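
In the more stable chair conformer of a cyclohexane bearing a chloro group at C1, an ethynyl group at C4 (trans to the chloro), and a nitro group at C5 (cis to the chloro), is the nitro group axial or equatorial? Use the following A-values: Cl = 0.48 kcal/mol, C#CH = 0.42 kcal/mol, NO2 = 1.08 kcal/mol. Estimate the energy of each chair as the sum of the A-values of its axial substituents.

Chair I (chloro axial, ethynyl axial, nitro axial): E = 1.98 kcal/mol.
Chair II (chloro equatorial, ethynyl equatorial, nitro equatorial): E = 0.00 kcal/mol.
Chair II is the more stable (lower-energy) conformer, and in that chair the nitro group is equatorial.

equatorial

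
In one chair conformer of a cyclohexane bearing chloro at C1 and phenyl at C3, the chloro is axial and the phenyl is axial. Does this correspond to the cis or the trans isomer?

C1 and C3 have the same parity, so their axial bonds point in the same direction.
With same-parity carbons, two substituents on the same face are both axial or both equatorial; opposite faces give one of each.
Here the groups are axial/axial → same face → cis.

cis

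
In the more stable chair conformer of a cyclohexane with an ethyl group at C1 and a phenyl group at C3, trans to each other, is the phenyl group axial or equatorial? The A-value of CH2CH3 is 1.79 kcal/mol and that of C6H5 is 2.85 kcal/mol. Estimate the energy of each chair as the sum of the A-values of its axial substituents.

C1 and C3 have the same parity, so for the trans isomer the two substituents are one axial and one equatorial in each chair.
Chair I (ethyl axial, phenyl equatorial): E = 1.79 kcal/mol.
Chair II (ethyl equatorial, phenyl axial): E = 2.85 kcal/mol.
Chair I is the more stable (lower-energy) conformer, and in that chair the phenyl group is equatorial.

equatorial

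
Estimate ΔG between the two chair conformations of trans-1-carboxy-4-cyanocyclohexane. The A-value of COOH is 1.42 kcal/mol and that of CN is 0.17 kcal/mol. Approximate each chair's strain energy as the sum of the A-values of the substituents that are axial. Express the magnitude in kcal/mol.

1.59 kcal/mol

C1 and C4 have opposite parity, so for the trans isomer the two substituents are e,e in one chair and a,a in the other.
Chair I (carboxyl axial, cyano axial): E = 1.59 kcal/mol.
Chair II (carboxyl equatorial, cyano equatorial): E = 0.00 kcal/mol.
ΔE = 1.59 − 0.00 = 1.59 kcal/mol; chair II is more stable.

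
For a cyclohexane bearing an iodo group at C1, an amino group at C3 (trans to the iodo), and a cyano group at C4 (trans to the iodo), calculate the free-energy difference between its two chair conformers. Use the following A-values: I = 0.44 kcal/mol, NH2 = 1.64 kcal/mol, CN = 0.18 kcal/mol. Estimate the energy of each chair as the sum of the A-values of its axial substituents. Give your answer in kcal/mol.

Chair I (iodo axial, amino equatorial, cyano axial): E = 0.62 kcal/mol.
Chair II (iodo equatorial, amino axial, cyano equatorial): E = 1.64 kcal/mol.
ΔE = 1.64 − 0.62 = 1.02 kcal/mol; chair I is more stable.

1.02 kcal/mol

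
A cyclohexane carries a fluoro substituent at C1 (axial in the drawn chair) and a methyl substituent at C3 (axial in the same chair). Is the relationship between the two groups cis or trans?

C1 and C3 have the same parity, so their axial bonds point in the same direction.
With same-parity carbons, two substituents on the same face are both axial or both equatorial; opposite faces give one of each.
Here the groups are axial/axial → same face → cis.

cis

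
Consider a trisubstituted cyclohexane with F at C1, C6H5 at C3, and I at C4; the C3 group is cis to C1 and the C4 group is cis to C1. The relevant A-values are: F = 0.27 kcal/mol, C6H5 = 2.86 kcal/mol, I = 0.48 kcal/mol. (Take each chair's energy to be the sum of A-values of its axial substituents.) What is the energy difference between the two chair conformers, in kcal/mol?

2.65 kcal/mol

Chair I (fluoro axial, phenyl axial, iodo equatorial): E = 3.13 kcal/mol.
Chair II (fluoro equatorial, phenyl equatorial, iodo axial): E = 0.48 kcal/mol.
ΔE = 3.13 − 0.48 = 2.65 kcal/mol; chair II is more stable.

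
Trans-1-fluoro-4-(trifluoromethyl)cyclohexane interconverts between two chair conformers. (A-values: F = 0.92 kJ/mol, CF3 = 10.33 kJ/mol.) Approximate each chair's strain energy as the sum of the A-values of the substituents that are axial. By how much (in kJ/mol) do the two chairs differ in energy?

11.25 kJ/mol

C1 and C4 have opposite parity, so for the trans isomer the two substituents are e,e in one chair and a,a in the other.
Chair I (fluoro axial, trifluoromethyl axial): E = 11.25 kJ/mol.
Chair II (fluoro equatorial, trifluoromethyl equatorial): E = 0.00 kJ/mol.
ΔE = 11.25 − 0.00 = 11.25 kJ/mol; chair II is more stable.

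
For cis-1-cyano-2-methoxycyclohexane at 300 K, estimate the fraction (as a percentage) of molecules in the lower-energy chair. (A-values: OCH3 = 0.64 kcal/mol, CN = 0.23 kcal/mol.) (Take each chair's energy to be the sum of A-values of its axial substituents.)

66.5%

C1 and C2 have opposite parity, so for the cis isomer the two substituents are one axial and one equatorial in each chair.
Chair I (methoxy axial, cyano equatorial): E = 0.64 kcal/mol; chair II (methoxy equatorial, cyano axial): E = 0.23 kcal/mol.
ΔG = 0.41 kcal/mol between the two chairs.
K = exp(ΔG/RT) with R = 1.987×10⁻³ kcal mol⁻¹ K⁻¹ and T = 300 K gives K ≈ 1.99.
Fraction in the lower-energy chair = K/(K+1) = 66.5%.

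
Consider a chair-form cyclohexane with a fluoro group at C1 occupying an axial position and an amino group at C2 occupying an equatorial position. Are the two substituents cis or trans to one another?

cis

C1 and C2 have opposite parity, so their axial bonds point in opposite directions.
With opposite-parity carbons, two substituents on the same face are one axial and one equatorial; opposite faces give both axial or both equatorial.
Here the groups are axial/equatorial → same face → cis.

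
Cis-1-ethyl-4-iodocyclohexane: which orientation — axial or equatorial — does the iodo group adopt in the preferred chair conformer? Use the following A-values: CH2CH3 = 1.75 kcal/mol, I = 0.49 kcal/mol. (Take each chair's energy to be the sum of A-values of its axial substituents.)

axial

C1 and C4 have opposite parity, so for the cis isomer the two substituents are one axial and one equatorial in each chair.
Chair I (ethyl axial, iodo equatorial): E = 1.75 kcal/mol.
Chair II (ethyl equatorial, iodo axial): E = 0.49 kcal/mol.
Chair II is the more stable (lower-energy) conformer, and in that chair the iodo group is axial.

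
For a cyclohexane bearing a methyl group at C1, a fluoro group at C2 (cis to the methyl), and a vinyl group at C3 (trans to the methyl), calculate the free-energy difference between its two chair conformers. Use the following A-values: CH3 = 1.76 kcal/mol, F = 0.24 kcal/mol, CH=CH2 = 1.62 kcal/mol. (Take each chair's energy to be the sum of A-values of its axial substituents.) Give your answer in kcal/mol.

Chair I (methyl axial, fluoro equatorial, vinyl equatorial): E = 1.76 kcal/mol.
Chair II (methyl equatorial, fluoro axial, vinyl axial): E = 1.86 kcal/mol.
ΔE = 1.86 − 1.76 = 0.10 kcal/mol; chair I is more stable.

0.10 kcal/mol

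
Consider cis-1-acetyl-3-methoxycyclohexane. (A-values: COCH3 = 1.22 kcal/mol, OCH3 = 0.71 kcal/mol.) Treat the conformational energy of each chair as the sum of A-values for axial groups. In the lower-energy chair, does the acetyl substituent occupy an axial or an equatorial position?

equatorial

C1 and C3 have the same parity, so for the cis isomer the two substituents are e,e in one chair and a,a in the other.
Chair I (acetyl axial, methoxy axial): E = 1.93 kcal/mol.
Chair II (acetyl equatorial, methoxy equatorial): E = 0.00 kcal/mol.
Chair II is the more stable (lower-energy) conformer, and in that chair the acetyl group is equatorial.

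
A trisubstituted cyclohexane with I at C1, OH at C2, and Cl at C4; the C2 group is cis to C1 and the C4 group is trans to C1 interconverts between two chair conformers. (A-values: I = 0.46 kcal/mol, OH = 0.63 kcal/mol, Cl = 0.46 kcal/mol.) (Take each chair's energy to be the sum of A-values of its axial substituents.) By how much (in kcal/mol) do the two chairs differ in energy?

0.29 kcal/mol

Chair I (iodo axial, hydroxyl equatorial, chloro axial): E = 0.92 kcal/mol.
Chair II (iodo equatorial, hydroxyl axial, chloro equatorial): E = 0.63 kcal/mol.
ΔE = 0.92 − 0.63 = 0.29 kcal/mol; chair II is more stable.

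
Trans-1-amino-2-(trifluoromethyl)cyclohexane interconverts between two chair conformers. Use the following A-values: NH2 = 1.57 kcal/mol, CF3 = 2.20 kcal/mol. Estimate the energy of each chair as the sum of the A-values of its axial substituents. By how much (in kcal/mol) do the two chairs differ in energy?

C1 and C2 have opposite parity, so for the trans isomer the two substituents are e,e in one chair and a,a in the other.
Chair I (amino axial, trifluoromethyl axial): E = 3.77 kcal/mol.
Chair II (amino equatorial, trifluoromethyl equatorial): E = 0.00 kcal/mol.
ΔE = 3.77 − 0.00 = 3.77 kcal/mol; chair II is more stable.

3.77 kcal/mol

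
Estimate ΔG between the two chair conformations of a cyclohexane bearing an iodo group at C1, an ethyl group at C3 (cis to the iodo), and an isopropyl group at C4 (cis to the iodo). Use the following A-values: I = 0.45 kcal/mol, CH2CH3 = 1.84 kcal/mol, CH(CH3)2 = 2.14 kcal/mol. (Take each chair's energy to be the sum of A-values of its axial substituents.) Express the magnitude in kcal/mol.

0.15 kcal/mol

Chair I (iodo axial, ethyl axial, isopropyl equatorial): E = 2.29 kcal/mol.
Chair II (iodo equatorial, ethyl equatorial, isopropyl axial): E = 2.14 kcal/mol.
ΔE = 2.29 − 2.14 = 0.15 kcal/mol; chair II is more stable.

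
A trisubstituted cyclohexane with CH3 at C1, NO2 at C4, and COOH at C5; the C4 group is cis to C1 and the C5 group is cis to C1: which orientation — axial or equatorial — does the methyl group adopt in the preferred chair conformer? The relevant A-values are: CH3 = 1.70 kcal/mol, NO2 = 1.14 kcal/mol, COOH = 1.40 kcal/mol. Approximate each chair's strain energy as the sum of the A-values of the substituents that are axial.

Chair I (methyl axial, nitro equatorial, carboxyl axial): E = 3.10 kcal/mol.
Chair II (methyl equatorial, nitro axial, carboxyl equatorial): E = 1.14 kcal/mol.
Chair II is the more stable (lower-energy) conformer, and in that chair the methyl group is equatorial.

equatorial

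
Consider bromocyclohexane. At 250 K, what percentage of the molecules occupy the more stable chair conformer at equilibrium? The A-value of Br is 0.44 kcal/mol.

One chair has the bromo group axial (E = 0.44 kcal/mol) and the other has it equatorial (E = 0).
ΔG = 0.44 kcal/mol between the two chairs.
K = exp(ΔG/RT) with R = 1.987×10⁻³ kcal mol⁻¹ K⁻¹ and T = 250 K gives K ≈ 2.42.
Fraction in the lower-energy chair = K/(K+1) = 70.8%.

70.8%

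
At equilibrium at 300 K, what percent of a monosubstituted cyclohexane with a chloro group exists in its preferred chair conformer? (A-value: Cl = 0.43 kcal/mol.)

One chair has the chloro group axial (E = 0.43 kcal/mol) and the other has it equatorial (E = 0).
ΔG = 0.43 kcal/mol between the two chairs.
K = exp(ΔG/RT) with R = 1.987×10⁻³ kcal mol⁻¹ K⁻¹ and T = 300 K gives K ≈ 2.06.
Fraction in the lower-energy chair = K/(K+1) = 67.3%.

67.3%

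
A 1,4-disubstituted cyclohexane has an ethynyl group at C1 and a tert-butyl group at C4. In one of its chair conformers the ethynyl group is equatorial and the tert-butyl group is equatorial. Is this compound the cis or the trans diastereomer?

trans

C1 and C4 have opposite parity, so their axial bonds point in opposite directions.
With opposite-parity carbons, two substituents on the same face are one axial and one equatorial; opposite faces give both axial or both equatorial.
Here the groups are equatorial/equatorial → opposite face → trans.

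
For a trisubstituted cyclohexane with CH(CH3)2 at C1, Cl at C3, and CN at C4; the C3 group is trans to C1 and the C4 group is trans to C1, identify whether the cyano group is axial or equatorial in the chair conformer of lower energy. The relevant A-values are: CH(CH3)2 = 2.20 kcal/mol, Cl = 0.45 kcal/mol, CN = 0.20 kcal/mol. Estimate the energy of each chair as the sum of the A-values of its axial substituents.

Chair I (isopropyl axial, chloro equatorial, cyano axial): E = 2.40 kcal/mol.
Chair II (isopropyl equatorial, chloro axial, cyano equatorial): E = 0.45 kcal/mol.
Chair II is the more stable (lower-energy) conformer, and in that chair the cyano group is equatorial.

equatorial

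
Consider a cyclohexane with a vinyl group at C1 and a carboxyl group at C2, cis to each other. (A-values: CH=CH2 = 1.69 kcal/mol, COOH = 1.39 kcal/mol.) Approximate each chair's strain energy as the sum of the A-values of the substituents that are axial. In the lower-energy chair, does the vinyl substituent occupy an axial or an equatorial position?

C1 and C2 have opposite parity, so for the cis isomer the two substituents are one axial and one equatorial in each chair.
Chair I (vinyl axial, carboxyl equatorial): E = 1.69 kcal/mol.
Chair II (vinyl equatorial, carboxyl axial): E = 1.39 kcal/mol.
Chair II is the more stable (lower-energy) conformer, and in that chair the vinyl group is equatorial.

equatorial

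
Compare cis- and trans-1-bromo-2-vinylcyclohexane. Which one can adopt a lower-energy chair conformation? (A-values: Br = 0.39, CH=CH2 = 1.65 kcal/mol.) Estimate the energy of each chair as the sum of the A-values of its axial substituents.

trans

At 1,2 positions (parity opposite): cis → (a,e or e,a); trans → (e,e or a,a).
Best chair for cis: E = 0.39 kcal/mol; best chair for trans: E = 0.00 kcal/mol.
The trans isomer is lower by 0.39 kcal/mol.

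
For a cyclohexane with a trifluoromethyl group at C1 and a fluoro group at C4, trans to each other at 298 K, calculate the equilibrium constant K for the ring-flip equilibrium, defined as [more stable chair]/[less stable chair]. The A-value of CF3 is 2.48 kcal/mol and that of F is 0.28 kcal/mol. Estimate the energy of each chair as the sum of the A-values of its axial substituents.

K ≈ 106

C1 and C4 have opposite parity, so for the trans isomer the two substituents are e,e in one chair and a,a in the other.
Chair I (trifluoromethyl axial, fluoro axial): E = 2.76 kcal/mol; chair II (trifluoromethyl equatorial, fluoro equatorial): E = 0.00 kcal/mol.
ΔG = 2.76 kcal/mol between the two chairs.
K = exp(ΔG/RT) with R = 1.987×10⁻³ kcal mol⁻¹ K⁻¹ and T = 298 K gives K ≈ 106.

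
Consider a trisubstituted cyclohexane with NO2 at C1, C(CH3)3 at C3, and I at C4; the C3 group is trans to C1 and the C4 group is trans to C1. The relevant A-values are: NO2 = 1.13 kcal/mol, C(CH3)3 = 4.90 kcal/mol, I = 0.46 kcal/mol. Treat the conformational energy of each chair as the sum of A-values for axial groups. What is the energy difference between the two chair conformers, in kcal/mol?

Chair I (nitro axial, tert-butyl equatorial, iodo axial): E = 1.59 kcal/mol.
Chair II (nitro equatorial, tert-butyl axial, iodo equatorial): E = 4.90 kcal/mol.
ΔE = 4.90 − 1.59 = 3.31 kcal/mol; chair I is more stable.

3.31 kcal/mol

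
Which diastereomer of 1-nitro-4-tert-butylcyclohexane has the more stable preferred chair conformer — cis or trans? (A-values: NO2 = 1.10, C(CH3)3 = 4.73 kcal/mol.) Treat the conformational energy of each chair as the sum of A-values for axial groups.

At 1,4 positions (parity opposite): cis → (a,e or e,a); trans → (e,e or a,a).
Best chair for cis: E = 1.10 kcal/mol; best chair for trans: E = 0.00 kcal/mol.
The trans isomer is lower by 1.10 kcal/mol.

trans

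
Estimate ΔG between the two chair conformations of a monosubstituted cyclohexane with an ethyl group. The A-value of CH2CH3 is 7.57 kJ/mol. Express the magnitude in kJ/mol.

A monosubstituted cyclohexane has one chair with the ethyl group axial (E = A = 7.57 kJ/mol) and one with it equatorial (E = 0).
ΔE = 7.57 − 0 = 7.57 kJ/mol.

7.57 kJ/mol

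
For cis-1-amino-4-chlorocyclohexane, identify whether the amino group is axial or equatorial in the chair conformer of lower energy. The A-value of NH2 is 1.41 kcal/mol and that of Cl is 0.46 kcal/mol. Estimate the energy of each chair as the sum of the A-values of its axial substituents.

C1 and C4 have opposite parity, so for the cis isomer the two substituents are one axial and one equatorial in each chair.
Chair I (amino axial, chloro equatorial): E = 1.41 kcal/mol.
Chair II (amino equatorial, chloro axial): E = 0.46 kcal/mol.
Chair II is the more stable (lower-energy) conformer, and in that chair the amino group is equatorial.

equatorial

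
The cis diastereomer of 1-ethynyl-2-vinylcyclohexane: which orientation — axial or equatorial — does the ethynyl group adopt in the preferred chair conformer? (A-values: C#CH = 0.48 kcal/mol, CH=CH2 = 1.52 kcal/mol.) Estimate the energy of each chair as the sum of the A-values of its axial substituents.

axial

C1 and C2 have opposite parity, so for the cis isomer the two substituents are one axial and one equatorial in each chair.
Chair I (ethynyl axial, vinyl equatorial): E = 0.48 kcal/mol.
Chair II (ethynyl equatorial, vinyl axial): E = 1.52 kcal/mol.
Chair I is the more stable (lower-energy) conformer, and in that chair the ethynyl group is axial.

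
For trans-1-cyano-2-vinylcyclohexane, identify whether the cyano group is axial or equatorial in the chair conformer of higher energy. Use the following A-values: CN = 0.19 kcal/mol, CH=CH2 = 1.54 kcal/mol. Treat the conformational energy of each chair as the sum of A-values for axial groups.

C1 and C2 have opposite parity, so for the trans isomer the two substituents are e,e in one chair and a,a in the other.
Chair I (cyano axial, vinyl axial): E = 1.73 kcal/mol.
Chair II (cyano equatorial, vinyl equatorial): E = 0.00 kcal/mol.
Chair I is the less stable (higher-energy) conformer, and in that chair the cyano group is axial.

axial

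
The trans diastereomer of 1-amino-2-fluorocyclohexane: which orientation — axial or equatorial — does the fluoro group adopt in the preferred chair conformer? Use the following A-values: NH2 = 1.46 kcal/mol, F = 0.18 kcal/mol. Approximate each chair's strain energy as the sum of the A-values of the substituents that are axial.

equatorial

C1 and C2 have opposite parity, so for the trans isomer the two substituents are e,e in one chair and a,a in the other.
Chair I (amino axial, fluoro axial): E = 1.64 kcal/mol.
Chair II (amino equatorial, fluoro equatorial): E = 0.00 kcal/mol.
Chair II is the more stable (lower-energy) conformer, and in that chair the fluoro group is equatorial.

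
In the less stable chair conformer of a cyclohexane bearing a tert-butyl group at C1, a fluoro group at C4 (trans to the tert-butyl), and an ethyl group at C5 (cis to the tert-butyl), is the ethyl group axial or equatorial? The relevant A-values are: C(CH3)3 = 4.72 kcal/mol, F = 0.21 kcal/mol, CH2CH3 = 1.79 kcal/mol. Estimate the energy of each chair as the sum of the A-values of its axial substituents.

axial

Chair I (tert-butyl axial, fluoro axial, ethyl axial): E = 6.72 kcal/mol.
Chair II (tert-butyl equatorial, fluoro equatorial, ethyl equatorial): E = 0.00 kcal/mol.
Chair I is the less stable (higher-energy) conformer, and in that chair the ethyl group is axial.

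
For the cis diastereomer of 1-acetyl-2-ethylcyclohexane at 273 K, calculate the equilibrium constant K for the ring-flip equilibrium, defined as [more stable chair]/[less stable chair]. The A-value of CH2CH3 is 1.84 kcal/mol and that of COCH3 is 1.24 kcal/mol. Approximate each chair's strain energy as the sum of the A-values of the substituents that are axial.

K ≈ 3.02

C1 and C2 have opposite parity, so for the cis isomer the two substituents are one axial and one equatorial in each chair.
Chair I (ethyl axial, acetyl equatorial): E = 1.84 kcal/mol; chair II (ethyl equatorial, acetyl axial): E = 1.24 kcal/mol.
ΔG = 0.60 kcal/mol between the two chairs.
K = exp(ΔG/RT) with R = 1.987×10⁻³ kcal mol⁻¹ K⁻¹ and T = 273 K gives K ≈ 3.02.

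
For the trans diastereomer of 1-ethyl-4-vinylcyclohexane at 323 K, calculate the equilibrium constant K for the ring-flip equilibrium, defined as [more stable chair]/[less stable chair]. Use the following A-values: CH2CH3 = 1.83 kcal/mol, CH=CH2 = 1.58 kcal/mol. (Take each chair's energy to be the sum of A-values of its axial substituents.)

C1 and C4 have opposite parity, so for the trans isomer the two substituents are e,e in one chair and a,a in the other.
Chair I (ethyl axial, vinyl axial): E = 3.41 kcal/mol; chair II (ethyl equatorial, vinyl equatorial): E = 0.00 kcal/mol.
ΔG = 3.41 kcal/mol between the two chairs.
K = exp(ΔG/RT) with R = 1.987×10⁻³ kcal mol⁻¹ K⁻¹ and T = 323 K gives K ≈ 203.

K ≈ 203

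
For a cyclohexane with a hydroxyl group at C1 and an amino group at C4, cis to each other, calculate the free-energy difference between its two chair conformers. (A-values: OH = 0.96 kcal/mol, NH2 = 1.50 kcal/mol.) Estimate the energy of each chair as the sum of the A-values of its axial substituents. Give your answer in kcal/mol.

C1 and C4 have opposite parity, so for the cis isomer the two substituents are one axial and one equatorial in each chair.
Chair I (hydroxyl axial, amino equatorial): E = 0.96 kcal/mol.
Chair II (hydroxyl equatorial, amino axial): E = 1.50 kcal/mol.
ΔE = 1.50 − 0.96 = 0.54 kcal/mol; chair I is more stable.

0.54 kcal/mol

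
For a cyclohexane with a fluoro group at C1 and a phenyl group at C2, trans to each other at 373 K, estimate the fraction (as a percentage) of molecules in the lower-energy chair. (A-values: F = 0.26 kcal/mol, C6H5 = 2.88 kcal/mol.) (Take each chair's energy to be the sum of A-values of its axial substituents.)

98.6%

C1 and C2 have opposite parity, so for the trans isomer the two substituents are e,e in one chair and a,a in the other.
Chair I (fluoro axial, phenyl axial): E = 3.14 kcal/mol; chair II (fluoro equatorial, phenyl equatorial): E = 0.00 kcal/mol.
ΔG = 3.14 kcal/mol between the two chairs.
K = exp(ΔG/RT) with R = 1.987×10⁻³ kcal mol⁻¹ K⁻¹ and T = 373 K gives K ≈ 69.2.
Fraction in the lower-energy chair = K/(K+1) = 98.6%.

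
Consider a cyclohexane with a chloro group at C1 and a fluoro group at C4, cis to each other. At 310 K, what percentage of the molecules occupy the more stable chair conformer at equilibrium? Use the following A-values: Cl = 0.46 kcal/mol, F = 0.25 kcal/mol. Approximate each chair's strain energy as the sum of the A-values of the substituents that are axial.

58.4%

C1 and C4 have opposite parity, so for the cis isomer the two substituents are one axial and one equatorial in each chair.
Chair I (chloro axial, fluoro equatorial): E = 0.46 kcal/mol; chair II (chloro equatorial, fluoro axial): E = 0.25 kcal/mol.
ΔG = 0.21 kcal/mol between the two chairs.
K = exp(ΔG/RT) with R = 1.987×10⁻³ kcal mol⁻¹ K⁻¹ and T = 310 K gives K ≈ 1.41.
Fraction in the lower-energy chair = K/(K+1) = 58.4%.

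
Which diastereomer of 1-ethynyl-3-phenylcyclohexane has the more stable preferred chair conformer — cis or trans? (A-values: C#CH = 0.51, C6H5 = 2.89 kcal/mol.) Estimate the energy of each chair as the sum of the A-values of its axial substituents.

At 1,3 positions (parity same): cis → (e,e or a,a); trans → (a,e or e,a).
Best chair for cis: E = 0.00 kcal/mol; best chair for trans: E = 0.51 kcal/mol.
The cis isomer is lower by 0.51 kcal/mol.

cis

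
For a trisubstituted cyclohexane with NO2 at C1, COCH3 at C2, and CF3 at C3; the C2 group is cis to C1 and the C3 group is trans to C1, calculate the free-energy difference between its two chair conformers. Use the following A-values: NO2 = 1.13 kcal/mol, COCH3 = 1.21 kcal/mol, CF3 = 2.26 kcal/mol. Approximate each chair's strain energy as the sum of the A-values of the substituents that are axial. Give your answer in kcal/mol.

Chair I (nitro axial, acetyl equatorial, trifluoromethyl equatorial): E = 1.13 kcal/mol.
Chair II (nitro equatorial, acetyl axial, trifluoromethyl axial): E = 3.47 kcal/mol.
ΔE = 3.47 − 1.13 = 2.34 kcal/mol; chair I is more stable.

2.34 kcal/mol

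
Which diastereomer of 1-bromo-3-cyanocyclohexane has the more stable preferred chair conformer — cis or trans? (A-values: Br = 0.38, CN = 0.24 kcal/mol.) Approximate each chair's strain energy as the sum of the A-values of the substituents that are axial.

cis

At 1,3 positions (parity same): cis → (e,e or a,a); trans → (a,e or e,a).
Best chair for cis: E = 0.00 kcal/mol; best chair for trans: E = 0.24 kcal/mol.
The cis isomer is lower by 0.24 kcal/mol.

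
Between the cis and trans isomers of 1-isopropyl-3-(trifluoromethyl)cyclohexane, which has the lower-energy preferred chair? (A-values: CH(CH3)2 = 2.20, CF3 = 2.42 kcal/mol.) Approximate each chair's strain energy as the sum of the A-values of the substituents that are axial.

cis

At 1,3 positions (parity same): cis → (e,e or a,a); trans → (a,e or e,a).
Best chair for cis: E = 0.00 kcal/mol; best chair for trans: E = 2.20 kcal/mol.
The cis isomer is lower by 2.20 kcal/mol.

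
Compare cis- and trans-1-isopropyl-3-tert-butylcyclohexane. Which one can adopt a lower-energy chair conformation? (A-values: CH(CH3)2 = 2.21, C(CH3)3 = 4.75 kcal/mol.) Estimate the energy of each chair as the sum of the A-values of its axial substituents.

cis

At 1,3 positions (parity same): cis → (e,e or a,a); trans → (a,e or e,a).
Best chair for cis: E = 0.00 kcal/mol; best chair for trans: E = 2.21 kcal/mol.
The cis isomer is lower by 2.21 kcal/mol.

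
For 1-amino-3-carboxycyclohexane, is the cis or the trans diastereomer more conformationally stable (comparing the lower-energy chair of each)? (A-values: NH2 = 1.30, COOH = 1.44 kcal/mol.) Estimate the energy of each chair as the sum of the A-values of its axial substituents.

At 1,3 positions (parity same): cis → (e,e or a,a); trans → (a,e or e,a).
Best chair for cis: E = 0.00 kcal/mol; best chair for trans: E = 1.30 kcal/mol.
The cis isomer is lower by 1.30 kcal/mol.

cis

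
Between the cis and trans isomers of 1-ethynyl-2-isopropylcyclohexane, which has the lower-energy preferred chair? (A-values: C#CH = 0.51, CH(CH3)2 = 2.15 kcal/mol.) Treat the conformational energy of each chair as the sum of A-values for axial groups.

trans

At 1,2 positions (parity opposite): cis → (a,e or e,a); trans → (e,e or a,a).
Best chair for cis: E = 0.51 kcal/mol; best chair for trans: E = 0.00 kcal/mol.
The trans isomer is lower by 0.51 kcal/mol.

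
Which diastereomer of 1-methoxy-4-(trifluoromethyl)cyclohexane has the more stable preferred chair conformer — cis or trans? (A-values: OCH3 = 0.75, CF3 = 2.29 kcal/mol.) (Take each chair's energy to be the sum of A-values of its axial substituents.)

At 1,4 positions (parity opposite): cis → (a,e or e,a); trans → (e,e or a,a).
Best chair for cis: E = 0.75 kcal/mol; best chair for trans: E = 0.00 kcal/mol.
The trans isomer is lower by 0.75 kcal/mol.

trans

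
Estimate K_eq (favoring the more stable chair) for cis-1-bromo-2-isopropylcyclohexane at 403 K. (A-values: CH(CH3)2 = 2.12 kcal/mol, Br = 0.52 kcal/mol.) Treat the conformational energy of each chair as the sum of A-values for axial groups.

C1 and C2 have opposite parity, so for the cis isomer the two substituents are one axial and one equatorial in each chair.
Chair I (isopropyl axial, bromo equatorial): E = 2.12 kcal/mol; chair II (isopropyl equatorial, bromo axial): E = 0.52 kcal/mol.
ΔG = 1.60 kcal/mol between the two chairs.
K = exp(ΔG/RT) with R = 1.987×10⁻³ kcal mol⁻¹ K⁻¹ and T = 403 K gives K ≈ 7.38.

K ≈ 7.38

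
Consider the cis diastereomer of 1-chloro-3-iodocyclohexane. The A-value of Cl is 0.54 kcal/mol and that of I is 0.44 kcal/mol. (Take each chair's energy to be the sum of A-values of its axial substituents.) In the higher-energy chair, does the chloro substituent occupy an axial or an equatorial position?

C1 and C3 have the same parity, so for the cis isomer the two substituents are e,e in one chair and a,a in the other.
Chair I (chloro axial, iodo axial): E = 0.98 kcal/mol.
Chair II (chloro equatorial, iodo equatorial): E = 0.00 kcal/mol.
Chair I is the less stable (higher-energy) conformer, and in that chair the chloro group is axial.

axial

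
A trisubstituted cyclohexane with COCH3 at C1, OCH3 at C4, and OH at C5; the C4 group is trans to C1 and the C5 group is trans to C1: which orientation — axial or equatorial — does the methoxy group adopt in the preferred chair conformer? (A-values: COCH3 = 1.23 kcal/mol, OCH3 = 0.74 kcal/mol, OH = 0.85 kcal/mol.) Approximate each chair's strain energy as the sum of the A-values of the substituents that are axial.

Chair I (acetyl axial, methoxy axial, hydroxyl equatorial): E = 1.97 kcal/mol.
Chair II (acetyl equatorial, methoxy equatorial, hydroxyl axial): E = 0.85 kcal/mol.
Chair II is the more stable (lower-energy) conformer, and in that chair the methoxy group is equatorial.

equatorial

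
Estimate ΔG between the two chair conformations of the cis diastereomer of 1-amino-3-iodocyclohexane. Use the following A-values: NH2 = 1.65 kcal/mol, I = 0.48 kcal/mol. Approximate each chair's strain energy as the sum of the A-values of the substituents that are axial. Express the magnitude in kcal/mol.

2.13 kcal/mol

C1 and C3 have the same parity, so for the cis isomer the two substituents are e,e in one chair and a,a in the other.
Chair I (amino axial, iodo axial): E = 2.13 kcal/mol.
Chair II (amino equatorial, iodo equatorial): E = 0.00 kcal/mol.
ΔE = 2.13 − 0.00 = 2.13 kcal/mol; chair II is more stable.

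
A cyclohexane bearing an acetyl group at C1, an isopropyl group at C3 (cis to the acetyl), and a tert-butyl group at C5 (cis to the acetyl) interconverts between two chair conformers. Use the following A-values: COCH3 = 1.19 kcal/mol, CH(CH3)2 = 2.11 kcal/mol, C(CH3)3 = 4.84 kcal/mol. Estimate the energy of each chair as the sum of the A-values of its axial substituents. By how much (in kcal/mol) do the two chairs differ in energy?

Chair I (acetyl axial, isopropyl axial, tert-butyl axial): E = 8.14 kcal/mol.
Chair II (acetyl equatorial, isopropyl equatorial, tert-butyl equatorial): E = 0.00 kcal/mol.
ΔE = 8.14 − 0.00 = 8.14 kcal/mol; chair II is more stable.

8.14 kcal/mol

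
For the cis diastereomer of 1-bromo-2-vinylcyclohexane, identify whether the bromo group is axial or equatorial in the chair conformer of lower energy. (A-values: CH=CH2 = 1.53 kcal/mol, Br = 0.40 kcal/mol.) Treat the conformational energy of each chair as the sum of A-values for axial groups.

C1 and C2 have opposite parity, so for the cis isomer the two substituents are one axial and one equatorial in each chair.
Chair I (vinyl axial, bromo equatorial): E = 1.53 kcal/mol.
Chair II (vinyl equatorial, bromo axial): E = 0.40 kcal/mol.
Chair II is the more stable (lower-energy) conformer, and in that chair the bromo group is axial.

axial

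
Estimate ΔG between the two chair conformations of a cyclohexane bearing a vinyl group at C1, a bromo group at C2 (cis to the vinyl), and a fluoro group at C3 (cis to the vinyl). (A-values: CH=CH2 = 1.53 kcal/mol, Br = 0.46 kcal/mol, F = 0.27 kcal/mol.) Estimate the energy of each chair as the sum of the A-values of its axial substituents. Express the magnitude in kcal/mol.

1.34 kcal/mol

Chair I (vinyl axial, bromo equatorial, fluoro axial): E = 1.80 kcal/mol.
Chair II (vinyl equatorial, bromo axial, fluoro equatorial): E = 0.46 kcal/mol.
ΔE = 1.80 − 0.46 = 1.34 kcal/mol; chair II is more stable.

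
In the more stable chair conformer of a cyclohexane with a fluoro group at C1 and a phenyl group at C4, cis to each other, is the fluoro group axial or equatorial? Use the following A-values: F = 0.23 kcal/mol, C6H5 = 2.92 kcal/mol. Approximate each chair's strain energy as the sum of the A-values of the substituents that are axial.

C1 and C4 have opposite parity, so for the cis isomer the two substituents are one axial and one equatorial in each chair.
Chair I (fluoro axial, phenyl equatorial): E = 0.23 kcal/mol.
Chair II (fluoro equatorial, phenyl axial): E = 2.92 kcal/mol.
Chair I is the more stable (lower-energy) conformer, and in that chair the fluoro group is axial.

axial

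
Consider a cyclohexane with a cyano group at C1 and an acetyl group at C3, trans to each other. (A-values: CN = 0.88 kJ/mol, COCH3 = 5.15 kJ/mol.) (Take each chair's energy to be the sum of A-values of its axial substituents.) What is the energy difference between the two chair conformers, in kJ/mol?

4.27 kJ/mol

C1 and C3 have the same parity, so for the trans isomer the two substituents are one axial and one equatorial in each chair.
Chair I (cyano axial, acetyl equatorial): E = 0.88 kJ/mol.
Chair II (cyano equatorial, acetyl axial): E = 5.15 kJ/mol.
ΔE = 5.15 − 0.88 = 4.27 kJ/mol; chair I is more stable.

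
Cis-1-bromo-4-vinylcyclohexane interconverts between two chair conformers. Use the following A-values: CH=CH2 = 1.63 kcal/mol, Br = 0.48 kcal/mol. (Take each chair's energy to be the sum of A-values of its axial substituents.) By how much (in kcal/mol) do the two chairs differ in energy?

C1 and C4 have opposite parity, so for the cis isomer the two substituents are one axial and one equatorial in each chair.
Chair I (vinyl axial, bromo equatorial): E = 1.63 kcal/mol.
Chair II (vinyl equatorial, bromo axial): E = 0.48 kcal/mol.
ΔE = 1.63 − 0.48 = 1.15 kcal/mol; chair II is more stable.

1.15 kcal/mol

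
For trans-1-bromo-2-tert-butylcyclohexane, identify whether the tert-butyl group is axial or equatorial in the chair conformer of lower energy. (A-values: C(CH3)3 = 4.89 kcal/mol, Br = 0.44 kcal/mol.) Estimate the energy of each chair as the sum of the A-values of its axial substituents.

C1 and C2 have opposite parity, so for the trans isomer the two substituents are e,e in one chair and a,a in the other.
Chair I (tert-butyl axial, bromo axial): E = 5.33 kcal/mol.
Chair II (tert-butyl equatorial, bromo equatorial): E = 0.00 kcal/mol.
Chair II is the more stable (lower-energy) conformer, and in that chair the tert-butyl group is equatorial.

equatorial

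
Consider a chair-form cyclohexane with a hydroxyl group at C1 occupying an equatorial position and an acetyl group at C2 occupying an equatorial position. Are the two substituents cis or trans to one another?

trans

C1 and C2 have opposite parity, so their axial bonds point in opposite directions.
With opposite-parity carbons, two substituents on the same face are one axial and one equatorial; opposite faces give both axial or both equatorial.
Here the groups are equatorial/equatorial → opposite face → trans.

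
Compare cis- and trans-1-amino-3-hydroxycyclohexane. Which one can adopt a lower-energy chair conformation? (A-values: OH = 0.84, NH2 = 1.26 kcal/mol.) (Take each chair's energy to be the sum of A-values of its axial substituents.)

cis

At 1,3 positions (parity same): cis → (e,e or a,a); trans → (a,e or e,a).
Best chair for cis: E = 0.00 kcal/mol; best chair for trans: E = 0.84 kcal/mol.
The cis isomer is lower by 0.84 kcal/mol.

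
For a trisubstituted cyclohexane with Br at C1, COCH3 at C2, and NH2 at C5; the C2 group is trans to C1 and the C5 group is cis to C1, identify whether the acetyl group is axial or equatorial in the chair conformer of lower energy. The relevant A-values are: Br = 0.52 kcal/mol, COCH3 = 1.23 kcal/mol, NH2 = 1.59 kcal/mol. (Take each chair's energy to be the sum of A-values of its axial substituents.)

Chair I (bromo axial, acetyl axial, amino axial): E = 3.34 kcal/mol.
Chair II (bromo equatorial, acetyl equatorial, amino equatorial): E = 0.00 kcal/mol.
Chair II is the more stable (lower-energy) conformer, and in that chair the acetyl group is equatorial.

equatorial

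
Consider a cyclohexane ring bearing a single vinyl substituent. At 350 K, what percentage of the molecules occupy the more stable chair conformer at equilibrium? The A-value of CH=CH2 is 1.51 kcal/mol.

One chair has the vinyl group axial (E = 1.51 kcal/mol) and the other has it equatorial (E = 0).
ΔG = 1.51 kcal/mol between the two chairs.
K = exp(ΔG/RT) with R = 1.987×10⁻³ kcal mol⁻¹ K⁻¹ and T = 350 K gives K ≈ 8.77.
Fraction in the lower-energy chair = K/(K+1) = 89.8%.

89.8%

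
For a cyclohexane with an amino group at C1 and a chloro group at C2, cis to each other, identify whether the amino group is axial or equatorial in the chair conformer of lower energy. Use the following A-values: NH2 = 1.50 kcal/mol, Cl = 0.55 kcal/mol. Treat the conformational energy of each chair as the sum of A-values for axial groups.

C1 and C2 have opposite parity, so for the cis isomer the two substituents are one axial and one equatorial in each chair.
Chair I (amino axial, chloro equatorial): E = 1.50 kcal/mol.
Chair II (amino equatorial, chloro axial): E = 0.55 kcal/mol.
Chair II is the more stable (lower-energy) conformer, and in that chair the amino group is equatorial.

equatorial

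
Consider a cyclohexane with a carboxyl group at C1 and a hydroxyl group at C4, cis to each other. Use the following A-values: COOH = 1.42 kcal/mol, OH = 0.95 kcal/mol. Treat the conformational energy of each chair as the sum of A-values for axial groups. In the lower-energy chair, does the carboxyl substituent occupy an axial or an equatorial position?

equatorial

C1 and C4 have opposite parity, so for the cis isomer the two substituents are one axial and one equatorial in each chair.
Chair I (carboxyl axial, hydroxyl equatorial): E = 1.42 kcal/mol.
Chair II (carboxyl equatorial, hydroxyl axial): E = 0.95 kcal/mol.
Chair II is the more stable (lower-energy) conformer, and in that chair the carboxyl group is equatorial.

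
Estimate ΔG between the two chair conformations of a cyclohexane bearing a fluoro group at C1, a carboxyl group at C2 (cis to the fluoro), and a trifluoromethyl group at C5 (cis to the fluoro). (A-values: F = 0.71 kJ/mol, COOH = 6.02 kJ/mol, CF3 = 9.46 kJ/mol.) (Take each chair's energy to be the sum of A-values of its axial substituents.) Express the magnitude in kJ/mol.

4.15 kJ/mol

Chair I (fluoro axial, carboxyl equatorial, trifluoromethyl axial): E = 10.17 kJ/mol.
Chair II (fluoro equatorial, carboxyl axial, trifluoromethyl equatorial): E = 6.02 kJ/mol.
ΔE = 10.17 − 6.02 = 4.15 kJ/mol; chair II is more stable.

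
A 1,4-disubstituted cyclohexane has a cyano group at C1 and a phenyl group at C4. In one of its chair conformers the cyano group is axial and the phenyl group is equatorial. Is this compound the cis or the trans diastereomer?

cis

C1 and C4 have opposite parity, so their axial bonds point in opposite directions.
With opposite-parity carbons, two substituents on the same face are one axial and one equatorial; opposite faces give both axial or both equatorial.
Here the groups are axial/equatorial → same face → cis.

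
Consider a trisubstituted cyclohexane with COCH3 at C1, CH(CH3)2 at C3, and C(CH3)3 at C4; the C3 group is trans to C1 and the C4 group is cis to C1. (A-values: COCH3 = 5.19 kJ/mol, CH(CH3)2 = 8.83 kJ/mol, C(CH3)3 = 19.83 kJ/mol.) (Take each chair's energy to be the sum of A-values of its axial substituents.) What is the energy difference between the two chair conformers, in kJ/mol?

Chair I (acetyl axial, isopropyl equatorial, tert-butyl equatorial): E = 5.19 kJ/mol.
Chair II (acetyl equatorial, isopropyl axial, tert-butyl axial): E = 28.66 kJ/mol.
ΔE = 28.66 − 5.19 = 23.47 kJ/mol; chair I is more stable.

23.47 kJ/mol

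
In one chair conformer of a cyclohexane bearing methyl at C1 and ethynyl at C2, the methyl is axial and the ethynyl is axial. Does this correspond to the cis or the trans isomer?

C1 and C2 have opposite parity, so their axial bonds point in opposite directions.
With opposite-parity carbons, two substituents on the same face are one axial and one equatorial; opposite faces give both axial or both equatorial.
Here the groups are axial/axial → opposite face → trans.

trans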